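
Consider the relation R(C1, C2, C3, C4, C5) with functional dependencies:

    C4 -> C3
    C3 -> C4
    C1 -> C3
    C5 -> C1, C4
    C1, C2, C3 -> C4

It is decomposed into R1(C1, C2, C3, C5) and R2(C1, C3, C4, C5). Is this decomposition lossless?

Yes

Common attributes: R1 ∩ R2 = {C1, C3, C5}.
Closure of {C1, C3, C5}: C3 → C4 applies, adding C4. So (C1, C3, C5)⁺ = {C1, C3, C4, C5}.
This closure contains every attribute of R2, so R1 ∩ R2 → R2. The join is lossless.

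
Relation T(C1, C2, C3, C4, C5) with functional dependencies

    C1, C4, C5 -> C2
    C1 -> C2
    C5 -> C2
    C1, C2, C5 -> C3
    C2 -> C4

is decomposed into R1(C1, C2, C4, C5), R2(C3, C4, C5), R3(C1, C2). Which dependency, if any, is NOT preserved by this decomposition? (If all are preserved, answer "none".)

C1, C2, C5 -> C3

Check C1, C2, C5 → C3: no single fragment contains all of {C1, C2, C3, C5}, and the restricted closure of {C1, C2, C5} across the fragments never reaches {C3}.
C1, C4, C5 → C2 is preserved.
C1 → C2 is preserved.
C5 → C2 is preserved.
C2 → C4 is preserved.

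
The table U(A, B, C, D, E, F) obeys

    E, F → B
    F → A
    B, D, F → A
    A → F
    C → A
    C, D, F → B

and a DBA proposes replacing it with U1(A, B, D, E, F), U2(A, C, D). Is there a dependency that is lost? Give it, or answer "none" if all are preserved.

C, D, F → B

Check C, D, F → B: no single fragment contains all of {B, C, D, F}, and the restricted closure of {C, D, F} across the fragments never reaches {B}.
E, F → B is preserved.
F → A is preserved.
B, D, F → A is preserved.
A → F is preserved.
C → A is preserved.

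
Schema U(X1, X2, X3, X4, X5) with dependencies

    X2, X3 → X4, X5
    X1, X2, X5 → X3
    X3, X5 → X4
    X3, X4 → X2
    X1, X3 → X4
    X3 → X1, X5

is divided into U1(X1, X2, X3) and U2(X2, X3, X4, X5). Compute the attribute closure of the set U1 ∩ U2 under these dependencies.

U1 ∩ U2 = {X2, X3}.
X2, X3 → X4, X5 applies, adding X4, X5
X3 → X1, X5 applies, adding X1
Closure: {X1, X2, X3, X4, X5}.

X1, X2, X3, X4, X5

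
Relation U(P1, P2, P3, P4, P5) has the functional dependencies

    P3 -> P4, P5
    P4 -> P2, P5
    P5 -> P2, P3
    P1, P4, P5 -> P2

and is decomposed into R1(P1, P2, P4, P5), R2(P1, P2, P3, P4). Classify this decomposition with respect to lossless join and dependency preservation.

Lossless test: (P1, P2, P4)⁺ = {P1, P2, P3, P4, P5}, which contains all of one fragment — lossless.
Dependency preservation: P3 → P4, P5; P5 → P2, P3 are not contained in any single fragment, but the restricted closure of each left-hand side across the fragments still reaches the right-hand side; the remaining FDs each lie inside some fragment. All dependencies are preserved.

lossless and dependency-preserving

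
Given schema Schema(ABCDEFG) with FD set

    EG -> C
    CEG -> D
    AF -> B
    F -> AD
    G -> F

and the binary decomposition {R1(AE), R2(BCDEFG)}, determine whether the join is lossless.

Common attributes: R1 ∩ R2 = {E}.
No dependency enlarges {E}, so (E)⁺ = {E}.
The closure contains neither all of R1 = {AE} nor all of R2 = {BCDEFG}, so the common attributes are not a superkey of either fragment. The join is lossy.

No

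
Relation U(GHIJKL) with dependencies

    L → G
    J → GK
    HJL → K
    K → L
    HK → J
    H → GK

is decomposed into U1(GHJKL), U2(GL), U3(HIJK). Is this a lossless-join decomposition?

Yes

Chase test. Columns are GHIJKL; row i has aⱼ where attribute j ∈ Ui, else bᵢⱼ.
Initial tableau (one row per fragment):
  row 1: a1 a2 b13 a4 a5 a6
  row 2: a1 b22 b23 b24 b25 a6
  row 3: b31 a2 a3 a4 a5 b36
Rows 1 and 3 agree on J; apply J→GK and equate their GK entries.
Rows 1 and 3 agree on K; apply K→L and equate their L entries.
Row 3 is now all distinguished symbols — the join is lossless.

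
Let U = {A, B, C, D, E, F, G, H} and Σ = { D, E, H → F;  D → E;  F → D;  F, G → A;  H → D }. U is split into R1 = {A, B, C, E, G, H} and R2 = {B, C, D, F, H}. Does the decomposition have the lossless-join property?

Yes

Common attributes: R1 ∩ R2 = {B, C, H}.
Closure of {B, C, H}: H → D applies, adding D; D → E applies, adding E; D, E, H → F applies, adding F. So (B, C, H)⁺ = {B, C, D, E, F, H}.
This closure contains every attribute of R2, so R1 ∩ R2 → R2. The join is lossless.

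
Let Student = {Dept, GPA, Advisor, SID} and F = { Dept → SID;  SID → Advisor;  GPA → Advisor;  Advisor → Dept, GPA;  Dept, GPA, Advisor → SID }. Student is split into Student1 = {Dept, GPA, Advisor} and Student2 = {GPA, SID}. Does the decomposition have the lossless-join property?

Yes

Common attributes: Student1 ∩ Student2 = {GPA}.
Closure of {GPA}: GPA → Advisor applies, adding Advisor; Advisor → Dept, GPA applies, adding Dept; Dept, GPA, Advisor → SID applies, adding SID. So (GPA)⁺ = {Dept, GPA, Advisor, SID}.
This closure contains every attribute of Student1, so Student1 ∩ Student2 → Student1. The join is lossless.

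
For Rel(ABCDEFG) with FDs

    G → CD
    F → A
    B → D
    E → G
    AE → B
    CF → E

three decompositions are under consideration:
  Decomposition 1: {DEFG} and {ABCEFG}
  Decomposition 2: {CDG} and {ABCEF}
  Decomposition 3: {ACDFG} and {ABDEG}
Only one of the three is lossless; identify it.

Decomposition 1: common = {EFG}, closure = {ABCDEFG} → lossless.
Decomposition 2: common = {C}, closure = {C} → lossy.
Decomposition 3: common = {ADG}, closure = {ACDG} → lossy.

Decomposition 1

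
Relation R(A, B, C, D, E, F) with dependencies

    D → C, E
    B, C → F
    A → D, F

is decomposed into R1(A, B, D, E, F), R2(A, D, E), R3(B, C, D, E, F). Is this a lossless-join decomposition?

Chase test. Columns are A, B, C, D, E, F; row i has aⱼ where attribute j ∈ Ri, else bᵢⱼ.
Initial tableau (one row per fragment):
  row 1: a1 a2 b13 a4 a5 a6
  row 2: a1 b22 b23 a4 a5 b26
  row 3: b31 a2 a3 a4 a5 a6
Rows 1 and 2 agree on D; apply D→C, E and equate their C, E entries.
Rows 1 and 3 agree on D; apply D→C, E and equate their C, E entries.
Rows 1 and 2 agree on A; apply A→D, F and equate their D, F entries.
Row 1 is now all distinguished symbols — the join is lossless.

Yes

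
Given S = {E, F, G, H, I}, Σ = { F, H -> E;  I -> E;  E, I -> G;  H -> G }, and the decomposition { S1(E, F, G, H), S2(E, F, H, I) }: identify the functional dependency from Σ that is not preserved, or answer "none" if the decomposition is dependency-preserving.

Check E, I → G: no single fragment contains all of {E, G, I}, and the restricted closure of {E, I} across the fragments never reaches {G}.
F, H → E is preserved.
I → E is preserved.
H → G is preserved.

E, I -> G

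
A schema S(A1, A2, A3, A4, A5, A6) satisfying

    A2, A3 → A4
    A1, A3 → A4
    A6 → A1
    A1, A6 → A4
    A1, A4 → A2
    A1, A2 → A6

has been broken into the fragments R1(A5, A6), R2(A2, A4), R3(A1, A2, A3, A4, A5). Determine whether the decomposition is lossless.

Chase test. Columns are A1, A2, A3, A4, A5, A6; row i has aⱼ where attribute j ∈ Ri, else bᵢⱼ.
Initial tableau (one row per fragment):
  row 1: b11 b12 b13 b14 a5 a6
  row 2: b21 a2 b23 a4 b25 b26
  row 3: a1 a2 a3 a4 a5 b36
No row becomes fully distinguished — the join is lossy.

No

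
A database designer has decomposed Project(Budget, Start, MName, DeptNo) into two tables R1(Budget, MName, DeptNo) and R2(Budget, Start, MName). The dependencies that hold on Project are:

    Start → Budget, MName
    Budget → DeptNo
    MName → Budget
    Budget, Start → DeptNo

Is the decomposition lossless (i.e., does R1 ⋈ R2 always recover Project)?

Yes

Common attributes: R1 ∩ R2 = {Budget, MName}.
Closure of {Budget, MName}: Budget → DeptNo applies, adding DeptNo. So (Budget, MName)⁺ = {Budget, MName, DeptNo}.
This closure contains every attribute of R1, so R1 ∩ R2 → R1. The join is lossless.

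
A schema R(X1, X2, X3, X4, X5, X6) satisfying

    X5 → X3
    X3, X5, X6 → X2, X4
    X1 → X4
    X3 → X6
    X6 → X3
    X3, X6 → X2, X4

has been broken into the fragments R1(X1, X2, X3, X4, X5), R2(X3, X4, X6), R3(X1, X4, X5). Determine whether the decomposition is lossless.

Yes

Chase test. Columns are X1, X2, X3, X4, X5, X6; row i has aⱼ where attribute j ∈ Ri, else bᵢⱼ.
Initial tableau (one row per fragment):
  row 1: a1 a2 a3 a4 a5 b16
  row 2: b21 b22 a3 a4 b25 a6
  row 3: a1 b32 b33 a4 a5 b36
Rows 1 and 3 agree on X5; apply X5→X3 and equate their X3 entries.
Rows 1 and 2 agree on X3; apply X3→X6 and equate their X6 entries.
Rows 1 and 3 agree on X3; apply X3→X6 and equate their X6 entries.
Rows 1 and 2 agree on X3, X6; apply X3, X6→X2, X4 and equate their X2, X4 entries.
Rows 1 and 3 agree on X3, X6; apply X3, X6→X2, X4 and equate their X2, X4 entries.
Row 1 is now all distinguished symbols — the join is lossless.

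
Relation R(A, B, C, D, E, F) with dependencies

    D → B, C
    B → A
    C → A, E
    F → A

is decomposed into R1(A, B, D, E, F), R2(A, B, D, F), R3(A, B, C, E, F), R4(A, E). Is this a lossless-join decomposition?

No

Chase test. Columns are A, B, C, D, E, F; row i has aⱼ where attribute j ∈ Ri, else bᵢⱼ.
Initial tableau (one row per fragment):
  row 1: a1 a2 b13 a4 a5 a6
  row 2: a1 a2 b23 a4 b25 a6
  row 3: a1 a2 a3 b34 a5 a6
  row 4: a1 b42 b43 b44 a5 b46
Rows 1 and 2 agree on D; apply D→B, C and equate their B, C entries.
Rows 1 and 2 agree on C; apply C→A, E and equate their A, E entries.
No row becomes fully distinguished — the join is lossy.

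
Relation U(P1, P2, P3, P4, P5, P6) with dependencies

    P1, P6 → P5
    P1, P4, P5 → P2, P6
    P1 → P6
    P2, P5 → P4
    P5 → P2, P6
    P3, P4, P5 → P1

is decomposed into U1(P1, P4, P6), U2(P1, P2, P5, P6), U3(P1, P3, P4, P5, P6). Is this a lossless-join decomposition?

Yes

Chase test. Columns are P1, P2, P3, P4, P5, P6; row i has aⱼ where attribute j ∈ Ui, else bᵢⱼ.
Initial tableau (one row per fragment):
  row 1: a1 b12 b13 a4 b15 a6
  row 2: a1 a2 b23 b24 a5 a6
  row 3: a1 b32 a3 a4 a5 a6
Rows 1 and 2 agree on P1, P6; apply P1, P6→P5 and equate their P5 entries.
Rows 1 and 3 agree on P1, P4, P5; apply P1, P4, P5→P2, P6 and equate their P2, P6 entries.
Rows 1 and 2 agree on P5; apply P5→P2, P6 and equate their P2, P6 entries.
Rows 1 and 2 agree on P2, P5; apply P2, P5→P4 and equate their P4 entries.
Row 3 is now all distinguished symbols — the join is lossless.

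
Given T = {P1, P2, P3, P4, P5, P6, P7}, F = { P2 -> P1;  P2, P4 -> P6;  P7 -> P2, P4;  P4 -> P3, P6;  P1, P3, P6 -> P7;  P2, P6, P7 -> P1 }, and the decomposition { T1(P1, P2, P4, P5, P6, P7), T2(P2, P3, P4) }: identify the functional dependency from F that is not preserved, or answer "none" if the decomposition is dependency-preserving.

P1, P3, P6 -> P7

Check P1, P3, P6 → P7: no single fragment contains all of {P1, P3, P6, P7}, and the restricted closure of {P1, P3, P6} across the fragments never reaches {P7}.
P2 → P1 is preserved.
P2, P4 → P6 is preserved.
P7 → P2, P4 is preserved.
P4 → P3, P6 is preserved.
P2, P6, P7 → P1 is preserved.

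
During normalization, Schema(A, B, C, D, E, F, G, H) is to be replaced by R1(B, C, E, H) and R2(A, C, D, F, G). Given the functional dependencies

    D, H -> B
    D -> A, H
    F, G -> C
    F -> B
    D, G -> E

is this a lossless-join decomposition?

No

Common attributes: R1 ∩ R2 = {C}.
No dependency enlarges {C}, so (C)⁺ = {C}.
The closure contains neither all of R1 = {B, C, E, H} nor all of R2 = {A, C, D, F, G}, so the common attributes are not a superkey of either fragment. The join is lossy.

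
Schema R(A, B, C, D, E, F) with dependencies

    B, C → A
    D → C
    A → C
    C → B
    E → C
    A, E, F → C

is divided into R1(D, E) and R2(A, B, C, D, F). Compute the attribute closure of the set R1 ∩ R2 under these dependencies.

A, B, C, D

R1 ∩ R2 = {D}.
D → C applies, adding C
C → B applies, adding B
B, C → A applies, adding A
Closure: {A, B, C, D}.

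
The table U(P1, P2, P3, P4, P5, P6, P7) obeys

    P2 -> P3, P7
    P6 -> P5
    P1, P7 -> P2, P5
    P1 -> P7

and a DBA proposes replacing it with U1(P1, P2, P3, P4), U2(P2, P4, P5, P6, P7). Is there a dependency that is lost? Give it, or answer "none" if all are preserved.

P1, P7 -> P2, P5

Check P1, P7 → P2, P5: no single fragment contains all of {P1, P2, P5, P7}, and the restricted closure of {P1, P7} across the fragments never reaches {P2, P5}.
P2 → P3, P7 is preserved.
P6 → P5 is preserved.
P1 → P7 is preserved.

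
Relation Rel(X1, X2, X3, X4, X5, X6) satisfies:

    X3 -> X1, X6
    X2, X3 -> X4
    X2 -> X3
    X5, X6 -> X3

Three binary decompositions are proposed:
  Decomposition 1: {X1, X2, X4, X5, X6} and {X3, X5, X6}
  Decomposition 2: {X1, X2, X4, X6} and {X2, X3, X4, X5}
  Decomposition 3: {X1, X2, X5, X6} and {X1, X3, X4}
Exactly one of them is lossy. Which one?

Decomposition 3

Decomposition 1: common = {X5, X6}, closure = {X1, X3, X5, X6} → lossless.
Decomposition 2: common = {X2, X4}, closure = {X1, X2, X3, X4, X6} → lossless.
Decomposition 3: common = {X1}, closure = {X1} → lossy.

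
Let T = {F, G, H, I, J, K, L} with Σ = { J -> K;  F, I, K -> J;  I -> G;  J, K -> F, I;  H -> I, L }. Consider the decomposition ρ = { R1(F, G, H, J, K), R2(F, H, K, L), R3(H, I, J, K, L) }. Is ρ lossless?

Chase test. Columns are F, G, H, I, J, K, L; row i has aⱼ where attribute j ∈ Ri, else bᵢⱼ.
Initial tableau (one row per fragment):
  row 1: a1 a2 a3 b14 a5 a6 b17
  row 2: a1 b22 a3 b24 b25 a6 a7
  row 3: b31 b32 a3 a4 a5 a6 a7
Rows 1 and 3 agree on J, K; apply J, K→F, I and equate their F, I entries.
Rows 1 and 2 agree on H; apply H→I, L and equate their I, L entries.
Rows 1 and 2 agree on F, I, K; apply F, I, K→J and equate their J entries.
Rows 1 and 2 agree on I; apply I→G and equate their G entries.
Rows 1 and 3 agree on I; apply I→G and equate their G entries.
Row 1 is now all distinguished symbols — the join is lossless.

Yes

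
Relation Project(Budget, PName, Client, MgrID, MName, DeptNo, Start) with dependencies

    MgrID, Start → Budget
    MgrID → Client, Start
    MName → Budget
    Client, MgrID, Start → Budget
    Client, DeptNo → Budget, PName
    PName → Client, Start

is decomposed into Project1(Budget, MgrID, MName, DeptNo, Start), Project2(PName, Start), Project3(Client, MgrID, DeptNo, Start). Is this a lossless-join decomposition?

No

Chase test. Columns are Budget, PName, Client, MgrID, MName, DeptNo, Start; row i has aⱼ where attribute j ∈ Projecti, else bᵢⱼ.
Initial tableau (one row per fragment):
  row 1: a1 b12 b13 a4 a5 a6 a7
  row 2: b21 a2 b23 b24 b25 b26 a7
  row 3: b31 b32 a3 a4 b35 a6 a7
Rows 1 and 3 agree on MgrID, Start; apply MgrID, Start→Budget and equate their Budget entries.
Rows 1 and 3 agree on MgrID; apply MgrID→Client, Start and equate their Client, Start entries.
Rows 1 and 3 agree on Client, DeptNo; apply Client, DeptNo→Budget, PName and equate their Budget, PName entries.
No row becomes fully distinguished — the join is lossy.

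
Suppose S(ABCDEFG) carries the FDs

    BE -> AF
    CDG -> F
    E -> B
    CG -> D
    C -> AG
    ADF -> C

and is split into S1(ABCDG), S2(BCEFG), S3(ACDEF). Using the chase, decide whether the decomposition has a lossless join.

Yes

Chase test. Columns are ABCDEFG; row i has aⱼ where attribute j ∈ Si, else bᵢⱼ.
Initial tableau (one row per fragment):
  row 1: a1 a2 a3 a4 b15 b16 a7
  row 2: b21 a2 a3 b24 a5 a6 a7
  row 3: a1 b32 a3 a4 a5 a6 b37
Rows 2 and 3 agree on E; apply E→B and equate their B entries.
Rows 1 and 2 agree on CG; apply CG→D and equate their D entries.
Rows 1 and 2 agree on C; apply C→AG and equate their AG entries.
Rows 1 and 3 agree on C; apply C→AG and equate their AG entries.
Rows 1 and 2 agree on CDG; apply CDG→F and equate their F entries.
Row 2 is now all distinguished symbols — the join is lossless.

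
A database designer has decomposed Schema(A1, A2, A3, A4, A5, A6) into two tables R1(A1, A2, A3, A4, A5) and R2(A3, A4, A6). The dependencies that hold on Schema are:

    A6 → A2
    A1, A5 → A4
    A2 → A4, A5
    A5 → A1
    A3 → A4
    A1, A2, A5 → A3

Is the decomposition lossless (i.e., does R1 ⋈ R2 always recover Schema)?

No

Common attributes: R1 ∩ R2 = {A3, A4}.
No dependency enlarges {A3, A4}, so (A3, A4)⁺ = {A3, A4}.
The closure contains neither all of R1 = {A1, A2, A3, A4, A5} nor all of R2 = {A3, A4, A6}, so the common attributes are not a superkey of either fragment. The join is lossy.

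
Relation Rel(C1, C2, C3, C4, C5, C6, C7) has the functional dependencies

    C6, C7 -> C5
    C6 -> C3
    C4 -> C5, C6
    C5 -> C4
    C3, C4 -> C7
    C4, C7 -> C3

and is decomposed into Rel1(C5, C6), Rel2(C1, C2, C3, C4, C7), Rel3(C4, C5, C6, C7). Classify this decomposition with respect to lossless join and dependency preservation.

Lossless test (chase): Rows 1 and 3 agree on C6; apply C6→C3 and equate their C3 entries. Rows 2 and 3 agree on C4; apply C4→C5, C6 and equate their C5, C6 entries. Rows 1 and 2 agree on C5; apply C5→C4 and equate their C4 entries. Rows 1 and 3 agree on C3, C4; apply C3, C4→C7 and equate their C7 entries. Rows 1 and 2 agree on C4, C7; apply C4, C7→C3 and equate their C3 entries. Row 2 is now all distinguished symbols — the join is lossless.
Dependency preservation: the restricted closure of {C6} across the fragments never reaches {C3}, so C6 → C3 cannot be enforced without a join — not preserved.

lossless but not dependency-preserving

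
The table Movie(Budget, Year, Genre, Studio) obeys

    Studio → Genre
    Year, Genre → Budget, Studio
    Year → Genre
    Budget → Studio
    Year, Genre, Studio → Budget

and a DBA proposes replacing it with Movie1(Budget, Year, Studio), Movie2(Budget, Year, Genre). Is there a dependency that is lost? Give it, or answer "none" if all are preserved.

Studio → Genre

Check Studio → Genre: no single fragment contains all of {Genre, Studio}, and the restricted closure of {Studio} across the fragments never reaches {Genre}.
Year, Genre → Budget, Studio is preserved.
Year → Genre is preserved.
Budget → Studio is preserved.
Year, Genre, Studio → Budget is preserved.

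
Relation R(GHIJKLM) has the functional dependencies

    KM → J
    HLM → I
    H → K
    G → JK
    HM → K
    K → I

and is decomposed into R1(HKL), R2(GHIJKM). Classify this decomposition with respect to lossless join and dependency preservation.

Lossless test: (HK)⁺ = {HIK}, which is a superkey of neither fragment — lossy.
Dependency preservation: HLM → I is not contained in any single fragment, but the restricted closure of its left-hand side across the fragments still reaches the right-hand side; the remaining FDs each lie inside some fragment. All dependencies are preserved.

lossy but dependency-preserving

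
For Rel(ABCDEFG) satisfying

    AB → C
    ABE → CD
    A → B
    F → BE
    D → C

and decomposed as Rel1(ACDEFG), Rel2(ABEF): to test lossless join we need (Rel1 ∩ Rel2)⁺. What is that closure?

ABCDEF

Rel1 ∩ Rel2 = {AEF}.
A → B applies, adding B
AB → C applies, adding C
ABE → CD applies, adding D
Closure: {ABCDEF}.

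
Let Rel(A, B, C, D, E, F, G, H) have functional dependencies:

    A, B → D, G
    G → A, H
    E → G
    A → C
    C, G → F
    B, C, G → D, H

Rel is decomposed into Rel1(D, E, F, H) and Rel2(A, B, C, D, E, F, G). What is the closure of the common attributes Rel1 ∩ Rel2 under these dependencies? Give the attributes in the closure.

Rel1 ∩ Rel2 = {D, E, F}.
E → G applies, adding G
G → A, H applies, adding A, H
A → C applies, adding C
Closure: {A, C, D, E, F, G, H}.

A, C, D, E, F, G, H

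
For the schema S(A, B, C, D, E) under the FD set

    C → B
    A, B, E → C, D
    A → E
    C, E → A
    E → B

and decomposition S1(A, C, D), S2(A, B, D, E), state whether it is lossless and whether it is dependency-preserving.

Lossless test: (A, D)⁺ = {A, B, C, D, E}, which contains all of one fragment — lossless.
Dependency preservation: the restricted closure of {C} across the fragments never reaches {B}, so C → B cannot be enforced without a join — not preserved.

lossless but not dependency-preserving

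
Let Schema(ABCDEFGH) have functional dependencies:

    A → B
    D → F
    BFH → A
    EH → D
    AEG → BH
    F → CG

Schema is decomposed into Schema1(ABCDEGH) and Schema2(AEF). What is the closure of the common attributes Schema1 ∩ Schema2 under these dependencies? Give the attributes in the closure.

Schema1 ∩ Schema2 = {AE}.
A → B applies, adding B
Closure: {ABE}.

ABE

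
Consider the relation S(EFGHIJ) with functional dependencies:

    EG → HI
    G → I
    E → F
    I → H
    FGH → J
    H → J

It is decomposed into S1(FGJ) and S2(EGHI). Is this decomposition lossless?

No

Common attributes: S1 ∩ S2 = {G}.
Closure of {G}: G → I applies, adding I; I → H applies, adding H; H → J applies, adding J. So (G)⁺ = {GHIJ}.
The closure contains neither all of S1 = {FGJ} nor all of S2 = {EGHI}, so the common attributes are not a superkey of either fragment. The join is lossy.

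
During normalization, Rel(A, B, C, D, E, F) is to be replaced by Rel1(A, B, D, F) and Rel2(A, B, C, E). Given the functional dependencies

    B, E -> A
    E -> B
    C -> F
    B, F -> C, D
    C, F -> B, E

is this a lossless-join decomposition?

Common attributes: Rel1 ∩ Rel2 = {A, B}.
No dependency enlarges {A, B}, so (A, B)⁺ = {A, B}.
The closure contains neither all of Rel1 = {A, B, D, F} nor all of Rel2 = {A, B, C, E}, so the common attributes are not a superkey of either fragment. The join is lossy.

No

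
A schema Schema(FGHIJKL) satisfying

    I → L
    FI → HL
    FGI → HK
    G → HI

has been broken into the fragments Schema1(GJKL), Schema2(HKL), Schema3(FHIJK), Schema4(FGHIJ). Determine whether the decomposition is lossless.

No

Chase test. Columns are FGHIJKL; row i has aⱼ where attribute j ∈ Schemai, else bᵢⱼ.
Initial tableau (one row per fragment):
  row 1: b11 a2 b13 b14 a5 a6 a7
  row 2: b21 b22 a3 b24 b25 a6 a7
  row 3: a1 b32 a3 a4 a5 a6 b37
  row 4: a1 a2 a3 a4 a5 b46 b47
Rows 3 and 4 agree on I; apply I→L and equate their L entries.
Rows 1 and 4 agree on G; apply G→HI and equate their HI entries.
Rows 1 and 3 agree on I; apply I→L and equate their L entries.
No row becomes fully distinguished — the join is lossy.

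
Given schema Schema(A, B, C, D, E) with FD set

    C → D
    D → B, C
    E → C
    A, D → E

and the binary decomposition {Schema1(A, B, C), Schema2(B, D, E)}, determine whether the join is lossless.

No

Common attributes: Schema1 ∩ Schema2 = {B}.
No dependency enlarges {B}, so (B)⁺ = {B}.
The closure contains neither all of Schema1 = {A, B, C} nor all of Schema2 = {B, D, E}, so the common attributes are not a superkey of either fragment. The join is lossy.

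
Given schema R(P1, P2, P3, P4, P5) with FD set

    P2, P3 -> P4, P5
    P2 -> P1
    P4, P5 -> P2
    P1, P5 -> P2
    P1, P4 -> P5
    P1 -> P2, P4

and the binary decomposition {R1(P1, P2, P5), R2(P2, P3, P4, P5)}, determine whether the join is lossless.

Common attributes: R1 ∩ R2 = {P2, P5}.
Closure of {P2, P5}: P2 → P1 applies, adding P1; P1 → P2, P4 applies, adding P4. So (P2, P5)⁺ = {P1, P2, P4, P5}.
This closure contains every attribute of R1, so R1 ∩ R2 → R1. The join is lossless.

Yes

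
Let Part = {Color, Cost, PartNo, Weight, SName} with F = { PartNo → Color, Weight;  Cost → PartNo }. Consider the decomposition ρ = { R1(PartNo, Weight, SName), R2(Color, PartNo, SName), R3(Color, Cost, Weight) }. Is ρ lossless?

Chase test. Columns are Color, Cost, PartNo, Weight, SName; row i has aⱼ where attribute j ∈ Ri, else bᵢⱼ.
Initial tableau (one row per fragment):
  row 1: b11 b12 a3 a4 a5
  row 2: a1 b22 a3 b24 a5
  row 3: a1 a2 b33 a4 b35
Rows 1 and 2 agree on PartNo; apply PartNo→Color, Weight and equate their Color, Weight entries.
No row becomes fully distinguished — the join is lossy.

No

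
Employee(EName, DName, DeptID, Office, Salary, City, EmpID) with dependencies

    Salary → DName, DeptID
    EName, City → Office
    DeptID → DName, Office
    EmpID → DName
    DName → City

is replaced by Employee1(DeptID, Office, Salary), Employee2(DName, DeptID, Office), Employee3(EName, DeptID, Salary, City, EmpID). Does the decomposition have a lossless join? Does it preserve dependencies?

lossless but not dependency-preserving

Lossless test (chase): Rows 1 and 3 agree on Salary; apply Salary→DName, DeptID and equate their DName, DeptID entries. Rows 1 and 2 agree on DeptID; apply DeptID→DName, Office and equate their DName, Office entries. Rows 1 and 3 agree on DeptID; apply DeptID→DName, Office and equate their DName, Office entries. Rows 1 and 2 agree on DName; apply DName→City and equate their City entries. Rows 1 and 3 agree on DName; apply DName→City and equate their City entries. Row 3 is now all distinguished symbols — the join is lossless.
Dependency preservation: the restricted closure of {EName, City} across the fragments never reaches {Office}, so EName, City → Office cannot be enforced without a join — not preserved.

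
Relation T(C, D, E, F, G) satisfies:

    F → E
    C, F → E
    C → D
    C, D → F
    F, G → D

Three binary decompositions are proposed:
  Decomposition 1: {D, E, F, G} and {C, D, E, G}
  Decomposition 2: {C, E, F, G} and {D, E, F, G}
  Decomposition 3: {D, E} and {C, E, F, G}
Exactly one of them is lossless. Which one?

Decomposition 2

Decomposition 1: common = {D, E, G}, closure = {D, E, G} → lossy.
Decomposition 2: common = {E, F, G}, closure = {D, E, F, G} → lossless.
Decomposition 3: common = {E}, closure = {E} → lossy.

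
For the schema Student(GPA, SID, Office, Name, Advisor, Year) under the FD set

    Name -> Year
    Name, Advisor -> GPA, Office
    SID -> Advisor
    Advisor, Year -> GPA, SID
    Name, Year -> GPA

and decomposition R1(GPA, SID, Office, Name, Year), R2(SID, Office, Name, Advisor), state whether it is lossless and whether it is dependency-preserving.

Lossless test: (SID, Office, Name)⁺ = {GPA, SID, Office, Name, Advisor, Year}, which contains all of one fragment — lossless.
Dependency preservation: the restricted closure of {Advisor, Year} across the fragments never reaches {GPA, SID}, so Advisor, Year → GPA, SID cannot be enforced without a join — not preserved.

lossless but not dependency-preserving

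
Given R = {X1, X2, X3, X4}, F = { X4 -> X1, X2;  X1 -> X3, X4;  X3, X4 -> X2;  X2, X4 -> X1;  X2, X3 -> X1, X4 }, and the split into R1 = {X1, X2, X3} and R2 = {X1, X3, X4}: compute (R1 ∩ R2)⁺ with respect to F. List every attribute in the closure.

X1, X2, X3, X4

R1 ∩ R2 = {X1, X3}.
X1 → X3, X4 applies, adding X4
X3, X4 → X2 applies, adding X2
Closure: {X1, X2, X3, X4}.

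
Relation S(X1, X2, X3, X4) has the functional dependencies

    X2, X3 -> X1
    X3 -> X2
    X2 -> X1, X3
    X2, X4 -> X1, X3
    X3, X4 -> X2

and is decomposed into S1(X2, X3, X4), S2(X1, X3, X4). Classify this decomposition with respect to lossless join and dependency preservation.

lossless and dependency-preserving

Lossless test: (X3, X4)⁺ = {X1, X2, X3, X4}, which contains all of one fragment — lossless.
Dependency preservation: X2, X3 → X1; X2 → X1, X3; X2, X4 → X1, X3 are not contained in any single fragment, but the restricted closure of each left-hand side across the fragments still reaches the right-hand side; the remaining FDs each lie inside some fragment. All dependencies are preserved.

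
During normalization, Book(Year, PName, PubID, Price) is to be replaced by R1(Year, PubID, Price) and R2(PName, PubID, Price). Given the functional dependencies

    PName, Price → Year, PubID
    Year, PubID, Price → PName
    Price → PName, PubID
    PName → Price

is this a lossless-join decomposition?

Yes

Common attributes: R1 ∩ R2 = {PubID, Price}.
Closure of {PubID, Price}: Price → PName, PubID applies, adding PName; PName, Price → Year, PubID applies, adding Year. So (PubID, Price)⁺ = {Year, PName, PubID, Price}.
This closure contains every attribute of R1, so R1 ∩ R2 → R1. The join is lossless.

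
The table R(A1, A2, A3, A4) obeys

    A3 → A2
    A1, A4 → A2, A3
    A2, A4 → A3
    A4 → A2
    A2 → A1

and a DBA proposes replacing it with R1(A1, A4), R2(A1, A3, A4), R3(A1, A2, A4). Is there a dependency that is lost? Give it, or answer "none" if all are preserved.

Check A3 → A2: no single fragment contains all of {A2, A3}, and the restricted closure of {A3} across the fragments never reaches {A2}.
A1, A4 → A2, A3 is preserved.
A2, A4 → A3 is preserved.
A4 → A2 is preserved.
A2 → A1 is preserved.

A3 → A2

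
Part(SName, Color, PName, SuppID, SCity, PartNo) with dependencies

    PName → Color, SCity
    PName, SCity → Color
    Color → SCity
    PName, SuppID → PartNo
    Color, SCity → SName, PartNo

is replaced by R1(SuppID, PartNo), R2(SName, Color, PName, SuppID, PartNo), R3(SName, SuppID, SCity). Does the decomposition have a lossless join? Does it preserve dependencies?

lossy and not dependency-preserving

Lossless test (chase): applying each FD to every pair of rows produces no changes in the tableau, so no row becomes fully distinguished — the join is lossy.
Dependency preservation: the restricted closure of {PName} across the fragments never reaches {Color, SCity}, so PName → Color, SCity cannot be enforced without a join — not preserved.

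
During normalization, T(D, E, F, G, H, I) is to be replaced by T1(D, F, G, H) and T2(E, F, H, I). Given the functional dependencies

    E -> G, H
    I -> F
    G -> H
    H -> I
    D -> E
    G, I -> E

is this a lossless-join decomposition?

Common attributes: T1 ∩ T2 = {F, H}.
Closure of {F, H}: H → I applies, adding I. So (F, H)⁺ = {F, H, I}.
The closure contains neither all of T1 = {D, F, G, H} nor all of T2 = {E, F, H, I}, so the common attributes are not a superkey of either fragment. The join is lossy.

No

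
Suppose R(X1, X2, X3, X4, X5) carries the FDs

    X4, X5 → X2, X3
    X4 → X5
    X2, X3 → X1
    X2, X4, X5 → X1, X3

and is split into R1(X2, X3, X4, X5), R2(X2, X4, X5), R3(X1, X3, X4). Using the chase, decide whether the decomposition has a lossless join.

Yes

Chase test. Columns are X1, X2, X3, X4, X5; row i has aⱼ where attribute j ∈ Ri, else bᵢⱼ.
Initial tableau (one row per fragment):
  row 1: b11 a2 a3 a4 a5
  row 2: b21 a2 b23 a4 a5
  row 3: a1 b32 a3 a4 b35
Rows 1 and 2 agree on X4, X5; apply X4, X5→X2, X3 and equate their X2, X3 entries.
Rows 1 and 3 agree on X4; apply X4→X5 and equate their X5 entries.
Rows 1 and 2 agree on X2, X3; apply X2, X3→X1 and equate their X1 entries.
Rows 1 and 3 agree on X4, X5; apply X4, X5→X2, X3 and equate their X2, X3 entries.
Rows 1 and 3 agree on X2, X3; apply X2, X3→X1 and equate their X1 entries.
Row 1 is now all distinguished symbols — the join is lossless.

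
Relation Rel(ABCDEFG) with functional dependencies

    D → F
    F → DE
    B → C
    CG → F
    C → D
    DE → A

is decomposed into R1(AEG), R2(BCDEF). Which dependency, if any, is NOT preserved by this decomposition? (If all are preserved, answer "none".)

DE → A

Check DE → A: no single fragment contains all of {ADE}, and the restricted closure of {DE} across the fragments never reaches {A}.
D → F is preserved.
F → DE is preserved.
B → C is preserved.
CG → F is preserved.
C → D is preserved.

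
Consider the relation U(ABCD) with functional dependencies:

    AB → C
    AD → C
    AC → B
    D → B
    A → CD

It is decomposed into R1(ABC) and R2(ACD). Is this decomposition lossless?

Common attributes: R1 ∩ R2 = {AC}.
Closure of {AC}: AC → B applies, adding B; A → CD applies, adding D. So (AC)⁺ = {ABCD}.
This closure contains every attribute of R1, so R1 ∩ R2 → R1. The join is lossless.

Yes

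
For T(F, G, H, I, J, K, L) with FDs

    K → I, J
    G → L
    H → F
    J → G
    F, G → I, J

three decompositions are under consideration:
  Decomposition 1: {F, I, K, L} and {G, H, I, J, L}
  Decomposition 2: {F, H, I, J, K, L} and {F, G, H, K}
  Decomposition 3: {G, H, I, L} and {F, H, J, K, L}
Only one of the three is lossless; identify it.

Decomposition 2

Decomposition 1: common = {I, L}, closure = {I, L} → lossy.
Decomposition 2: common = {F, H, K}, closure = {F, G, H, I, J, K, L} → lossless.
Decomposition 3: common = {H, L}, closure = {F, H, L} → lossy.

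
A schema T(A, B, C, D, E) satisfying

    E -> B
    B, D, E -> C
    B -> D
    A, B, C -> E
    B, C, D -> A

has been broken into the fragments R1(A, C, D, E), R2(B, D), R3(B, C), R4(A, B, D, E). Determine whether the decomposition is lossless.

Yes

Chase test. Columns are A, B, C, D, E; row i has aⱼ where attribute j ∈ Ri, else bᵢⱼ.
Initial tableau (one row per fragment):
  row 1: a1 b12 a3 a4 a5
  row 2: b21 a2 b23 a4 b25
  row 3: b31 a2 a3 b34 b35
  row 4: a1 a2 b43 a4 a5
Rows 1 and 4 agree on E; apply E→B and equate their B entries.
Rows 1 and 4 agree on B, D, E; apply B, D, E→C and equate their C entries.
Rows 1 and 3 agree on B; apply B→D and equate their D entries.
Rows 1 and 3 agree on B, C, D; apply B, C, D→A and equate their A entries.
Rows 1 and 3 agree on A, B, C; apply A, B, C→E and equate their E entries.
Row 1 is now all distinguished symbols — the join is lossless.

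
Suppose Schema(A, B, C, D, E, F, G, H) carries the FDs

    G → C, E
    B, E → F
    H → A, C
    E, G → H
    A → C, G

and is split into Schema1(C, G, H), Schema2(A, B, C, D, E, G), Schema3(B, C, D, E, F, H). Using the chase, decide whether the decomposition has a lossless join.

Yes

Chase test. Columns are A, B, C, D, E, F, G, H; row i has aⱼ where attribute j ∈ Schemai, else bᵢⱼ.
Initial tableau (one row per fragment):
  row 1: b11 b12 a3 b14 b15 b16 a7 a8
  row 2: a1 a2 a3 a4 a5 b26 a7 b28
  row 3: b31 a2 a3 a4 a5 a6 b37 a8
Rows 1 and 2 agree on G; apply G→C, E and equate their C, E entries.
Rows 2 and 3 agree on B, E; apply B, E→F and equate their F entries.
Rows 1 and 3 agree on H; apply H→A, C and equate their A, C entries.
Rows 1 and 2 agree on E, G; apply E, G→H and equate their H entries.
Rows 1 and 3 agree on A; apply A→C, G and equate their C, G entries.
Rows 1 and 2 agree on H; apply H→A, C and equate their A, C entries.
Row 2 is now all distinguished symbols — the join is lossless.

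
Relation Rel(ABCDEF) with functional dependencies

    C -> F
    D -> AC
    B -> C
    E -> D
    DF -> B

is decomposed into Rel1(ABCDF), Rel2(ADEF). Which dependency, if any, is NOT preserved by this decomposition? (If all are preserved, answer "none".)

C → F lies within Rel1.
D → AC lies within Rel1.
B → C lies within Rel1.
E → D lies within Rel2.
DF → B lies within Rel1.
Every dependency is enforceable on the fragments, so the decomposition is dependency-preserving.

none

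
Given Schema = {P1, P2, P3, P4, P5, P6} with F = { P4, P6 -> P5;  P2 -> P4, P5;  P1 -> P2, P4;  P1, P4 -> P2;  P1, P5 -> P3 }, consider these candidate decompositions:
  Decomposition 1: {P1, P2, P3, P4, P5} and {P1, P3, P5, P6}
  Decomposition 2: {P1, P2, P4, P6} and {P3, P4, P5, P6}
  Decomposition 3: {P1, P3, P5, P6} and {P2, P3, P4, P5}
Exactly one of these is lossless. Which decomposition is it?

Decomposition 1

Decomposition 1: common = {P1, P3, P5}, closure = {P1, P2, P3, P4, P5} → lossless.
Decomposition 2: common = {P4, P6}, closure = {P4, P5, P6} → lossy.
Decomposition 3: common = {P3, P5}, closure = {P3, P5} → lossy.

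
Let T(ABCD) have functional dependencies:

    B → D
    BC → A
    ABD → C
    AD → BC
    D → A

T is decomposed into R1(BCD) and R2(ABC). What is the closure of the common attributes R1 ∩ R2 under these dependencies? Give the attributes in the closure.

ABCD

R1 ∩ R2 = {BC}.
B → D applies, adding D
BC → A applies, adding A
Closure: {ABCD}.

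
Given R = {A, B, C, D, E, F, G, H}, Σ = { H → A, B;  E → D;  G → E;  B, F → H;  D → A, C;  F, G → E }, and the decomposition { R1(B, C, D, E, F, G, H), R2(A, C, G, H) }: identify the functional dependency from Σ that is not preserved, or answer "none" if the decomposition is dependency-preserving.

D → A, C

Check D → A, C: no single fragment contains all of {A, C, D}, and the restricted closure of {D} across the fragments never reaches {A, C}.
H → A, B is preserved.
E → D is preserved.
G → E is preserved.
B, F → H is preserved.
F, G → E is preserved.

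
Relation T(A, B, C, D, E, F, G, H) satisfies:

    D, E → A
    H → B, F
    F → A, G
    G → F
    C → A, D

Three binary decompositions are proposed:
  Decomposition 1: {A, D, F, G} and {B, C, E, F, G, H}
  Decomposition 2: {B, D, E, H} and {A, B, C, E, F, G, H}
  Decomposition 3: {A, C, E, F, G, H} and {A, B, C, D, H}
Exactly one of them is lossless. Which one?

Decomposition 3

Decomposition 1: common = {F, G}, closure = {A, F, G} → lossy.
Decomposition 2: common = {B, E, H}, closure = {A, B, E, F, G, H} → lossy.
Decomposition 3: common = {A, C, H}, closure = {A, B, C, D, F, G, H} → lossless.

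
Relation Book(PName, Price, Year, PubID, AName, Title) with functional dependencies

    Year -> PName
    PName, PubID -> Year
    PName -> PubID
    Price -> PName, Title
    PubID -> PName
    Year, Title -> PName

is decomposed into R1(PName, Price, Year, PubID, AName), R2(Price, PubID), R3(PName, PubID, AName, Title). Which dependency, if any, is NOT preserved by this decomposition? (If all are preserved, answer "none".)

Price -> PName, Title

Check Price → PName, Title: no single fragment contains all of {PName, Price, Title}, and the restricted closure of {Price} across the fragments never reaches {PName, Title}.
Year → PName is preserved.
PName, PubID → Year is preserved.
PName → PubID is preserved.
PubID → PName is preserved.
Year, Title → PName is preserved.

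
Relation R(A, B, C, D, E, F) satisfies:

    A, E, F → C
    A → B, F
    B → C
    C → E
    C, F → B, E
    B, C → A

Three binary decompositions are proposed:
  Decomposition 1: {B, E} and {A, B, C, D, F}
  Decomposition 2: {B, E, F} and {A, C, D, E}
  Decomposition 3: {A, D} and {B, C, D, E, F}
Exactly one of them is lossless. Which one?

Decomposition 1

Decomposition 1: common = {B}, closure = {A, B, C, E, F} → lossless.
Decomposition 2: common = {E}, closure = {E} → lossy.
Decomposition 3: common = {D}, closure = {D} → lossy.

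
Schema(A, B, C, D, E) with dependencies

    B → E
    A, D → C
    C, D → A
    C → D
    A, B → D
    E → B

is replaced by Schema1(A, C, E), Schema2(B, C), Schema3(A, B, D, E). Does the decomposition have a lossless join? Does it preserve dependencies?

Lossless test (chase): Rows 2 and 3 agree on B; apply B→E and equate their E entries. Rows 1 and 2 agree on C; apply C→D and equate their D entries. Rows 1 and 2 agree on E; apply E→B and equate their B entries. Rows 1 and 2 agree on C, D; apply C, D→A and equate their A entries. Rows 1 and 3 agree on A, B; apply A, B→D and equate their D entries. Rows 1 and 3 agree on A, D; apply A, D→C and equate their C entries. Row 1 is now all distinguished symbols — the join is lossless.
Dependency preservation: the restricted closure of {A, D} across the fragments never reaches {C}, so A, D → C cannot be enforced without a join — not preserved.

lossless but not dependency-preserving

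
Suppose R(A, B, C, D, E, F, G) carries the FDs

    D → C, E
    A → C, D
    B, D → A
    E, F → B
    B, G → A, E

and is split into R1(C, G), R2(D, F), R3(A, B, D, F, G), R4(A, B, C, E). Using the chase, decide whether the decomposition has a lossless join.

Yes

Chase test. Columns are A, B, C, D, E, F, G; row i has aⱼ where attribute j ∈ Ri, else bᵢⱼ.
Initial tableau (one row per fragment):
  row 1: b11 b12 a3 b14 b15 b16 a7
  row 2: b21 b22 b23 a4 b25 a6 b27
  row 3: a1 a2 b33 a4 b35 a6 a7
  row 4: a1 a2 a3 b44 a5 b46 b47
Rows 2 and 3 agree on D; apply D→C, E and equate their C, E entries.
Rows 3 and 4 agree on A; apply A→C, D and equate their C, D entries.
Rows 2 and 3 agree on E, F; apply E, F→B and equate their B entries.
Rows 2 and 4 agree on D; apply D→C, E and equate their C, E entries.
Rows 2 and 3 agree on B, D; apply B, D→A and equate their A entries.
Row 3 is now all distinguished symbols — the join is lossless.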